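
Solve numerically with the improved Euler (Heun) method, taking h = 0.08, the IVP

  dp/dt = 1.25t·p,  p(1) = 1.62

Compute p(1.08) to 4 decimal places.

Heun: k1 = f(t_n, p_n); k2 = f(t_n + h, p_n + h·k1); p_{n+1} = p_n + (h/2)·(k1 + k2).
t=1.000000, p=1.620000:
  k1 = f(1.000000, 1.620000) = 2.025000
  k2 = f(1.080000, 1.782000) = 2.405700
  p ← 1.620000 + (0.08/2)·(2.025000 + 2.405700) = 1.797228
p(1.08) ≈ 1.7972

1.7972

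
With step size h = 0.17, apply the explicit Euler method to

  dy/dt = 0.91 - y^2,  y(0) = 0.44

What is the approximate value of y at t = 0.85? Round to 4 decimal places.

0.8486

Euler: y_{n+1} = y_n + h·f(t_n, y_n).
t=0.000000, y=0.440000: f=0.716400 → y ← 0.440000 + 0.17·0.716400 = 0.561788
t=0.170000, y=0.561788: f=0.594394 → y ← 0.561788 + 0.17·0.594394 = 0.662835
t=0.340000, y=0.662835: f=0.470650 → y ← 0.662835 + 0.17·0.470650 = 0.742845
t=0.510000, y=0.742845: f=0.358181 → y ← 0.742845 + 0.17·0.358181 = 0.803736
t=0.680000, y=0.803736: f=0.264008 → y ← 0.803736 + 0.17·0.264008 = 0.848618
y(0.85) ≈ 0.8486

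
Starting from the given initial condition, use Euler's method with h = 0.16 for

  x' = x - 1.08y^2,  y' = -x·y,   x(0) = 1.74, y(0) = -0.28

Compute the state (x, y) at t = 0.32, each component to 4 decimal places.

2.3186, -0.1372

Euler on (x,y): x_{n+1} = x_n + h·x', y_{n+1} = y_n + h·y'.
0.000000: (1.740000, -0.280000); f=(1.655328, 0.487200) → (2.004852, -0.202048)
0.160000: (2.004852, -0.202048); f=(1.960763, 0.405076) → (2.318575, -0.137236)
(x(0.32), y(0.32)) ≈ (2.3186, -0.1372)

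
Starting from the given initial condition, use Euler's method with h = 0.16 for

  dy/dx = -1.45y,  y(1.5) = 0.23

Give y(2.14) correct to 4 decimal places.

Euler: y_{n+1} = y_n + h·f(x_n, y_n).
x=1.500000, y=0.230000: f=-0.333500 → y ← 0.230000 + 0.16·(-0.333500) = 0.176640
x=1.660000, y=0.176640: f=-0.256128 → y ← 0.176640 + 0.16·(-0.256128) = 0.135660
x=1.820000, y=0.135660: f=-0.196706 → y ← 0.135660 + 0.16·(-0.196706) = 0.104187
x=1.980000, y=0.104187: f=-0.151070 → y ← 0.104187 + 0.16·(-0.151070) = 0.080015
y(2.14) ≈ 0.0800

0.0800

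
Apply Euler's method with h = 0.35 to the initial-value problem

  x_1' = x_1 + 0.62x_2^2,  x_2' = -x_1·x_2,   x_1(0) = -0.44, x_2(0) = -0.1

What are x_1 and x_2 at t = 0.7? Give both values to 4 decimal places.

Euler on (x_1,x_2): x_1_{n+1} = x_1_n + h·x_1', x_2_{n+1} = x_2_n + h·x_2'.
0.000000: (-0.440000, -0.100000); f=(-0.433800, -0.044000) → (-0.591830, -0.115400)
0.350000: (-0.591830, -0.115400); f=(-0.583573, -0.068297) → (-0.796081, -0.139304)
(x_1(0.7), x_2(0.7)) ≈ (-0.7961, -0.1393)

-0.7961, -0.1393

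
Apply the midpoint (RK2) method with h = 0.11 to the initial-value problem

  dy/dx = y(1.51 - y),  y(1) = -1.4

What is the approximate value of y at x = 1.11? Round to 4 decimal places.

-1.9599

Midpoint: k1 = f(x_n, y_n); k2 = f(x_n + h/2, y_n + (h/2)·k1); y_{n+1} = y_n + h·k2.
x=1.000000, y=-1.400000:
  k1 = f(1.000000, -1.400000) = -4.074000
  k2 = f(1.055000, -1.624070) = -5.089949
  y ← -1.400000 + 0.11·(-5.089949) = -1.959894
y(1.11) ≈ -1.9599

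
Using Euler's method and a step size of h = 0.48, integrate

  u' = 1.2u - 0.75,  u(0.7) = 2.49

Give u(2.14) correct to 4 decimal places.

7.9254

Euler: u_{n+1} = u_n + h·f(t_n, u_n).
t=0.700000, u=2.490000: f=2.238000 → u ← 2.490000 + 0.48·2.238000 = 3.564240
t=1.180000, u=3.564240: f=3.527088 → u ← 3.564240 + 0.48·3.527088 = 5.257242
t=1.660000, u=5.257242: f=5.558691 → u ← 5.257242 + 0.48·5.558691 = 7.925414
u(2.14) ≈ 7.9254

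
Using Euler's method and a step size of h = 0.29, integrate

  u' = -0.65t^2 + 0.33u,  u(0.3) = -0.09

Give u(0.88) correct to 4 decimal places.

Euler: u_{n+1} = u_n + h·f(t_n, u_n).
t=0.300000, u=-0.090000: f=-0.088200 → u ← -0.090000 + 0.29·(-0.088200) = -0.115578
t=0.590000, u=-0.115578: f=-0.264406 → u ← -0.115578 + 0.29·(-0.264406) = -0.192256
u(0.88) ≈ -0.1923

-0.1923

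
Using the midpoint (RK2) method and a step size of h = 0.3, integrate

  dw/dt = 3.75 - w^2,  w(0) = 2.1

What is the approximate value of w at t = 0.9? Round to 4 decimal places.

Midpoint: k1 = f(t_n, w_n); k2 = f(t_n + h/2, w_n + (h/2)·k1); w_{n+1} = w_n + h·k2.
t=0.000000, w=2.100000:
  k1 = f(0.000000, 2.100000) = -0.660000
  k2 = f(0.150000, 2.001000) = -0.254001
  w ← 2.100000 + 0.3·(-0.254001) = 2.023800
t=0.300000, w=2.023800:
  k1 = f(0.300000, 2.023800) = -0.345765
  k2 = f(0.450000, 1.971935) = -0.138527
  w ← 2.023800 + 0.3·(-0.138527) = 1.982242
t=0.600000, w=1.982242:
  k1 = f(0.600000, 1.982242) = -0.179281
  k2 = f(0.750000, 1.955349) = -0.073391
  w ← 1.982242 + 0.3·(-0.073391) = 1.960224
w(0.9) ≈ 1.9602

1.9602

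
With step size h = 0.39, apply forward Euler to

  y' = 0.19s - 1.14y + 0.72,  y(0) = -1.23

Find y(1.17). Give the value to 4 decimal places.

0.3865

Euler: y_{n+1} = y_n + h·f(s_n, y_n).
s=0.000000, y=-1.230000: f=2.122200 → y ← -1.230000 + 0.39·2.122200 = -0.402342
s=0.390000, y=-0.402342: f=1.252770 → y ← -0.402342 + 0.39·1.252770 = 0.086238
s=0.780000, y=0.086238: f=0.769888 → y ← 0.086238 + 0.39·0.769888 = 0.386495
y(1.17) ≈ 0.3865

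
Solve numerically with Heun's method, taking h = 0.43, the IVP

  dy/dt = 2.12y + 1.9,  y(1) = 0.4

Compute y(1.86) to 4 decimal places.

6.1234

Heun: k1 = f(t_n, y_n); k2 = f(t_n + h, y_n + h·k1); y_{n+1} = y_n + (h/2)·(k1 + k2).
t=1.000000, y=0.400000:
  k1 = f(1.000000, 0.400000) = 2.748000
  k2 = f(1.430000, 1.581640) = 5.253077
  y ← 0.400000 + (0.43/2)·(2.748000 + 5.253077) = 2.120232
t=1.430000, y=2.120232:
  k1 = f(1.430000, 2.120232) = 6.394891
  k2 = f(1.860000, 4.870035) = 12.224473
  y ← 2.120232 + (0.43/2)·(6.394891 + 12.224473) = 6.123395
y(1.86) ≈ 6.1234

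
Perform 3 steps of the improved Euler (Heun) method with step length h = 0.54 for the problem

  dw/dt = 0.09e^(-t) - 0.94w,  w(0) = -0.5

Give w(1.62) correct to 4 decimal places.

Heun: k1 = f(t_n, w_n); k2 = f(t_n + h, w_n + h·k1); w_{n+1} = w_n + (h/2)·(k1 + k2).
t=0.000000, w=-0.500000:
  k1 = f(0.000000, -0.500000) = 0.560000
  k2 = f(0.540000, -0.197600) = 0.238191
  w ← -0.500000 + (0.54/2)·(0.560000 + 0.238191) = -0.284488
t=0.540000, w=-0.284488:
  k1 = f(0.540000, -0.284488) = 0.319866
  k2 = f(1.080000, -0.111760) = 0.135618
  w ← -0.284488 + (0.54/2)·(0.319866 + 0.135618) = -0.161507
t=1.080000, w=-0.161507:
  k1 = f(1.080000, -0.161507) = 0.182381
  k2 = f(1.620000, -0.063022) = 0.077051
  w ← -0.161507 + (0.54/2)·(0.182381 + 0.077051) = -0.091461
w(1.62) ≈ -0.0915

-0.0915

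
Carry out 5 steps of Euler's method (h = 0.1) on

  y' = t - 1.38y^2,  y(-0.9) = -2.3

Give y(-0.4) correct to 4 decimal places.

Euler: y_{n+1} = y_n + h·f(t_n, y_n).
t=-0.900000, y=-2.300000: f=-8.200200 → y ← -2.300000 + 0.1·(-8.200200) = -3.120020
t=-0.800000, y=-3.120020: f=-14.233644 → y ← -3.120020 + 0.1·(-14.233644) = -4.543384
t=-0.700000, y=-4.543384: f=-29.186432 → y ← -4.543384 + 0.1·(-29.186432) = -7.462028
t=-0.600000, y=-7.462028: f=-77.440962 → y ← -7.462028 + 0.1·(-77.440962) = -15.206124
t=-0.500000, y=-15.206124: f=-319.592156 → y ← -15.206124 + 0.1·(-319.592156) = -47.165339
y(-0.4) ≈ -47.1653

-47.1653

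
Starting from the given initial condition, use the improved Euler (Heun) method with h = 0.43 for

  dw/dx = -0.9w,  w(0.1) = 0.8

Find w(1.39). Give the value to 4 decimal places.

Heun: k1 = f(x_n, w_n); k2 = f(x_n + h, w_n + h·k1); w_{n+1} = w_n + (h/2)·(k1 + k2).
x=0.100000, w=0.800000:
  k1 = f(0.100000, 0.800000) = -0.720000
  k2 = f(0.530000, 0.490400) = -0.441360
  w ← 0.800000 + (0.43/2)·(-0.720000 + (-0.441360)) = 0.550308
x=0.530000, w=0.550308:
  k1 = f(0.530000, 0.550308) = -0.495277
  k2 = f(0.960000, 0.337339) = -0.303605
  w ← 0.550308 + (0.43/2)·(-0.495277 + (-0.303605)) = 0.378548
x=0.960000, w=0.378548:
  k1 = f(0.960000, 0.378548) = -0.340693
  k2 = f(1.390000, 0.232050) = -0.208845
  w ← 0.378548 + (0.43/2)·(-0.340693 + (-0.208845)) = 0.260397
w(1.39) ≈ 0.2604

0.2604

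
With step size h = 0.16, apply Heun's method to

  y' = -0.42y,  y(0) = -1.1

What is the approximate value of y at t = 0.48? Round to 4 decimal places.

Heun: k1 = f(t_n, y_n); k2 = f(t_n + h, y_n + h·k1); y_{n+1} = y_n + (h/2)·(k1 + k2).
t=0.000000, y=-1.100000:
  k1 = f(0.000000, -1.100000) = 0.462000
  k2 = f(0.160000, -1.026080) = 0.430954
  y ← -1.100000 + (0.16/2)·(0.462000 + 0.430954) = -1.028564
t=0.160000, y=-1.028564:
  k1 = f(0.160000, -1.028564) = 0.431997
  k2 = f(0.320000, -0.959444) = 0.402967
  y ← -1.028564 + (0.16/2)·(0.431997 + 0.402967) = -0.961767
t=0.320000, y=-0.961767:
  k1 = f(0.320000, -0.961767) = 0.403942
  k2 = f(0.480000, -0.897136) = 0.376797
  y ← -0.961767 + (0.16/2)·(0.403942 + 0.376797) = -0.899308
y(0.48) ≈ -0.8993

-0.8993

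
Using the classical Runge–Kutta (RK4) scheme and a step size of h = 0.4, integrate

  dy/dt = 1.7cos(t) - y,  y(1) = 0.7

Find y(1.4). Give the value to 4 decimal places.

RK4: k1 = f(t_n, y_n); k2 = f(t_n + h/2, y_n + (h/2)·k1); k3 = f(t_n + h/2, y_n + (h/2)·k2); k4 = f(t_n + h, y_n + h·k3); y_{n+1} = y_n + (h/6)·(k1 + 2k2 + 2k3 + k4).
t=1.000000, y=0.700000:
  k1 = f(1.000000, 0.700000) = 0.218514
  k2 = f(1.200000, 0.743703) = -0.127695
  k3 = f(1.200000, 0.674461) = -0.058453
  k4 = f(1.400000, 0.676619) = -0.387675
  y ← 0.700000 + (0.4/6)·(k1 + 2k2 + 2k3 + k4) = 0.663903
y(1.4) ≈ 0.6639

0.6639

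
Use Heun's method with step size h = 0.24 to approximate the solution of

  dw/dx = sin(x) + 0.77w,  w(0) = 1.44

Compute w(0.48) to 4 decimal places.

2.2036

Heun: k1 = f(x_n, w_n); k2 = f(x_n + h, w_n + h·k1); w_{n+1} = w_n + (h/2)·(k1 + k2).
x=0.000000, w=1.440000:
  k1 = f(0.000000, 1.440000) = 1.108800
  k2 = f(0.240000, 1.706112) = 1.551409
  w ← 1.440000 + (0.24/2)·(1.108800 + 1.551409) = 1.759225
x=0.240000, w=1.759225:
  k1 = f(0.240000, 1.759225) = 1.592306
  k2 = f(0.480000, 2.141378) = 2.110641
  w ← 1.759225 + (0.24/2)·(1.592306 + 2.110641) = 2.203579
w(0.48) ≈ 2.2036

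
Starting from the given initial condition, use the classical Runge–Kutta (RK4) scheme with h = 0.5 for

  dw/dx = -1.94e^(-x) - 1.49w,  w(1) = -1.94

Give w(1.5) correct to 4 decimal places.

-1.1150

RK4: k1 = f(x_n, w_n); k2 = f(x_n + h/2, w_n + (h/2)·k1); k3 = f(x_n + h/2, w_n + (h/2)·k2); k4 = f(x_n + h, w_n + h·k3); w_{n+1} = w_n + (h/6)·(k1 + 2k2 + 2k3 + k4).
x=1.000000, w=-1.940000:
  k1 = f(1.000000, -1.940000) = 2.176914
  k2 = f(1.250000, -1.395772) = 1.523880
  k3 = f(1.250000, -1.559030) = 1.767135
  k4 = f(1.500000, -1.056432) = 1.141212
  w ← -1.940000 + (0.5/6)·(k1 + 2k2 + 2k3 + k4) = -1.114987
w(1.5) ≈ -1.1150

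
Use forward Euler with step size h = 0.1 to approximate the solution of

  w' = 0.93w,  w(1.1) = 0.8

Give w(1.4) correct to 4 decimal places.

Euler: w_{n+1} = w_n + h·f(s_n, w_n).
s=1.100000, w=0.800000: f=0.744000 → w ← 0.800000 + 0.1·0.744000 = 0.874400
s=1.200000, w=0.874400: f=0.813192 → w ← 0.874400 + 0.1·0.813192 = 0.955719
s=1.300000, w=0.955719: f=0.888819 → w ← 0.955719 + 0.1·0.888819 = 1.044601
w(1.4) ≈ 1.0446

1.0446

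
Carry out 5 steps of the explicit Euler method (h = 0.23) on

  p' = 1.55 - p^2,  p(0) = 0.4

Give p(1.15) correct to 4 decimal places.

1.2161

Euler: p_{n+1} = p_n + h·f(x_n, p_n).
x=0.000000, p=0.400000: f=1.390000 → p ← 0.400000 + 0.23·1.390000 = 0.719700
x=0.230000, p=0.719700: f=1.032032 → p ← 0.719700 + 0.23·1.032032 = 0.957067
x=0.460000, p=0.957067: f=0.634022 → p ← 0.957067 + 0.23·0.634022 = 1.102892
x=0.690000, p=1.102892: f=0.333628 → p ← 1.102892 + 0.23·0.333628 = 1.179627
x=0.920000, p=1.179627: f=0.158480 → p ← 1.179627 + 0.23·0.158480 = 1.216077
p(1.15) ≈ 1.2161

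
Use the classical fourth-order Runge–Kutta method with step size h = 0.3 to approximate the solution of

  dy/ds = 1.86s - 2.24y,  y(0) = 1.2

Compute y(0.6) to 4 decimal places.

0.5388

RK4: k1 = f(s_n, y_n); k2 = f(s_n + h/2, y_n + (h/2)·k1); k3 = f(s_n + h/2, y_n + (h/2)·k2); k4 = f(s_n + h, y_n + h·k3); y_{n+1} = y_n + (h/6)·(k1 + 2k2 + 2k3 + k4).
s=0.000000, y=1.200000:
  k1 = f(0.000000, 1.200000) = -2.688000
  k2 = f(0.150000, 0.796800) = -1.505832
  k3 = f(0.150000, 0.974125) = -1.903040
  k4 = f(0.300000, 0.629088) = -0.851157
  y ← 1.200000 + (0.3/6)·(k1 + 2k2 + 2k3 + k4) = 0.682155
s=0.300000, y=0.682155:
  k1 = f(0.300000, 0.682155) = -0.970027
  k2 = f(0.450000, 0.536651) = -0.365098
  k3 = f(0.450000, 0.627390) = -0.568354
  k4 = f(0.600000, 0.511649) = -0.030093
  y ← 0.682155 + (0.3/6)·(k1 + 2k2 + 2k3 + k4) = 0.538804
y(0.6) ≈ 0.5388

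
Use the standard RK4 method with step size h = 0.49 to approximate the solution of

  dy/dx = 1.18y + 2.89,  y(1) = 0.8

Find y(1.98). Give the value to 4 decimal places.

RK4: k1 = f(x_n, y_n); k2 = f(x_n + h/2, y_n + (h/2)·k1); k3 = f(x_n + h/2, y_n + (h/2)·k2); k4 = f(x_n + h, y_n + h·k3); y_{n+1} = y_n + (h/6)·(k1 + 2k2 + 2k3 + k4).
x=1.000000, y=0.800000:
  k1 = f(1.000000, 0.800000) = 3.834000
  k2 = f(1.245000, 1.739330) = 4.942409
  k3 = f(1.245000, 2.010890) = 5.262851
  k4 = f(1.490000, 3.378797) = 6.876980
  y ← 0.800000 + (0.49/6)·(k1 + 2k2 + 2k3 + k4) = 3.341589
x=1.490000, y=3.341589:
  k1 = f(1.490000, 3.341589) = 6.833075
  k2 = f(1.735000, 5.015693) = 8.808517
  k3 = f(1.735000, 5.499676) = 9.379618
  k4 = f(1.980000, 7.937602) = 12.256370
  y ← 3.341589 + (0.49/6)·(k1 + 2k2 + 2k3 + k4) = 7.871289
y(1.98) ≈ 7.8713

7.8713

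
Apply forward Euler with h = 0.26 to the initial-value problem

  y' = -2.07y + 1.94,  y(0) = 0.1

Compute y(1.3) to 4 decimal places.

Euler: y_{n+1} = y_n + h·f(t_n, y_n).
t=0.000000, y=0.100000: f=1.733000 → y ← 0.100000 + 0.26·1.733000 = 0.550580
t=0.260000, y=0.550580: f=0.800299 → y ← 0.550580 + 0.26·0.800299 = 0.758658
t=0.520000, y=0.758658: f=0.369578 → y ← 0.758658 + 0.26·0.369578 = 0.854748
t=0.780000, y=0.854748: f=0.170671 → y ← 0.854748 + 0.26·0.170671 = 0.899123
t=1.040000, y=0.899123: f=0.078816 → y ← 0.899123 + 0.26·0.078816 = 0.919615
y(1.3) ≈ 0.9196

0.9196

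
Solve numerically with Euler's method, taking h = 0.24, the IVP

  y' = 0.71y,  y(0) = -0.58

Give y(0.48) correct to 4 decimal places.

-0.7945

Euler: y_{n+1} = y_n + h·f(x_n, y_n).
x=0.000000, y=-0.580000: f=-0.411800 → y ← -0.580000 + 0.24·(-0.411800) = -0.678832
x=0.240000, y=-0.678832: f=-0.481971 → y ← -0.678832 + 0.24·(-0.481971) = -0.794505
y(0.48) ≈ -0.7945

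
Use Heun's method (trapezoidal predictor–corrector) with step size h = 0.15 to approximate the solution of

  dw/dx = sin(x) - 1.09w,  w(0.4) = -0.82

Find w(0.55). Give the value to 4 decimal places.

Heun: k1 = f(x_n, w_n); k2 = f(x_n + h, w_n + h·k1); w_{n+1} = w_n + (h/2)·(k1 + k2).
x=0.400000, w=-0.820000:
  k1 = f(0.400000, -0.820000) = 1.283218
  k2 = f(0.550000, -0.627517) = 1.206681
  w ← -0.820000 + (0.15/2)·(1.283218 + 1.206681) = -0.633258
w(0.55) ≈ -0.6333

-0.6333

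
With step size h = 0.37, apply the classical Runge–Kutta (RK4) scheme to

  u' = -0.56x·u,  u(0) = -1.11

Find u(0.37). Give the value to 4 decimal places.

RK4: k1 = f(x_n, u_n); k2 = f(x_n + h/2, u_n + (h/2)·k1); k3 = f(x_n + h/2, u_n + (h/2)·k2); k4 = f(x_n + h, u_n + h·k3); u_{n+1} = u_n + (h/6)·(k1 + 2k2 + 2k3 + k4).
x=0.000000, u=-1.110000:
  k1 = f(0.000000, -1.110000) = 0.000000
  k2 = f(0.185000, -1.110000) = 0.114996
  k3 = f(0.185000, -1.088726) = 0.112792
  k4 = f(0.370000, -1.068267) = 0.221345
  u ← -1.110000 + (0.37/6)·(k1 + 2k2 + 2k3 + k4) = -1.068257
u(0.37) ≈ -1.0683

-1.0683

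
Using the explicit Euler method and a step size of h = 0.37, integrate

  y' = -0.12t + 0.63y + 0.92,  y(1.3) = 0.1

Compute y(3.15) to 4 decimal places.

Euler: y_{n+1} = y_n + h·f(t_n, y_n).
t=1.300000, y=0.100000: f=0.827000 → y ← 0.100000 + 0.37·0.827000 = 0.405990
t=1.670000, y=0.405990: f=0.975374 → y ← 0.405990 + 0.37·0.975374 = 0.766878
t=2.040000, y=0.766878: f=1.158333 → y ← 0.766878 + 0.37·1.158333 = 1.195462
t=2.410000, y=1.195462: f=1.383941 → y ← 1.195462 + 0.37·1.383941 = 1.707520
t=2.780000, y=1.707520: f=1.662137 → y ← 1.707520 + 0.37·1.662137 = 2.322511
y(3.15) ≈ 2.3225

2.3225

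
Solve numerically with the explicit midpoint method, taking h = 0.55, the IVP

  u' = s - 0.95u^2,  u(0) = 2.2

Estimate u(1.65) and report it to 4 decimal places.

Midpoint: k1 = f(s_n, u_n); k2 = f(s_n + h/2, u_n + (h/2)·k1); u_{n+1} = u_n + h·k2.
s=0.000000, u=2.200000:
  k1 = f(0.000000, 2.200000) = -4.598000
  k2 = f(0.275000, 0.935550) = -0.556491
  u ← 2.200000 + 0.55·(-0.556491) = 1.893930
s=0.550000, u=1.893930:
  k1 = f(0.550000, 1.893930) = -2.857622
  k2 = f(0.825000, 1.108084) = -0.341457
  u ← 1.893930 + 0.55·(-0.341457) = 1.706128
s=1.100000, u=1.706128:
  k1 = f(1.100000, 1.706128) = -1.665330
  k2 = f(1.375000, 1.248163) = -0.105014
  u ← 1.706128 + 0.55·(-0.105014) = 1.648371
u(1.65) ≈ 1.6484

1.6484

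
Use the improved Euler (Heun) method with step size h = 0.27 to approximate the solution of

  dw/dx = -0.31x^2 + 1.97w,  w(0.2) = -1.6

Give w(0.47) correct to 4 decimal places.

Heun: k1 = f(x_n, w_n); k2 = f(x_n + h, w_n + h·k1); w_{n+1} = w_n + (h/2)·(k1 + k2).
x=0.200000, w=-1.600000:
  k1 = f(0.200000, -1.600000) = -3.164400
  k2 = f(0.470000, -2.454388) = -4.903623
  w ← -1.600000 + (0.27/2)·(-3.164400 + (-4.903623)) = -2.689183
w(0.47) ≈ -2.6892

-2.6892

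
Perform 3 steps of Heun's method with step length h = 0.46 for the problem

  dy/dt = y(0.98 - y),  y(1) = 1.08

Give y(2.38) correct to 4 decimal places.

1.0060

Heun: k1 = f(t_n, y_n); k2 = f(t_n + h, y_n + h·k1); y_{n+1} = y_n + (h/2)·(k1 + k2).
t=1.000000, y=1.080000:
  k1 = f(1.000000, 1.080000) = -0.108000
  k2 = f(1.460000, 1.030320) = -0.051846
  y ← 1.080000 + (0.46/2)·(-0.108000 + (-0.051846)) = 1.043235
t=1.460000, y=1.043235:
  k1 = f(1.460000, 1.043235) = -0.065970
  k2 = f(1.920000, 1.012890) = -0.033313
  y ← 1.043235 + (0.46/2)·(-0.065970 + (-0.033313)) = 1.020400
t=1.920000, y=1.020400:
  k1 = f(1.920000, 1.020400) = -0.041225
  k2 = f(2.380000, 1.001437) = -0.021468
  y ← 1.020400 + (0.46/2)·(-0.041225 + (-0.021468)) = 1.005981
y(2.38) ≈ 1.0060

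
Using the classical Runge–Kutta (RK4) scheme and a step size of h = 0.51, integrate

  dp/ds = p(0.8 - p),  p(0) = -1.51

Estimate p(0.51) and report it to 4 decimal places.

RK4: k1 = f(s_n, p_n); k2 = f(s_n + h/2, p_n + (h/2)·k1); k3 = f(s_n + h/2, p_n + (h/2)·k2); k4 = f(s_n + h, p_n + h·k3); p_{n+1} = p_n + (h/6)·(k1 + 2k2 + 2k3 + k4).
s=0.000000, p=-1.510000:
  k1 = f(0.000000, -1.510000) = -3.488100
  k2 = f(0.255000, -2.399465) = -7.677007
  k3 = f(0.255000, -3.467637) = -14.798614
  k4 = f(0.510000, -9.057293) = -89.280398
  p ← -1.510000 + (0.51/6)·(k1 + 2k2 + 2k3 + k4) = -13.216178
p(0.51) ≈ -13.2162

-13.2162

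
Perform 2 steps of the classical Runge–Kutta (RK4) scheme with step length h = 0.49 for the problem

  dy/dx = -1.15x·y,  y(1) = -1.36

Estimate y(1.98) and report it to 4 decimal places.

-0.2579

RK4: k1 = f(x_n, y_n); k2 = f(x_n + h/2, y_n + (h/2)·k1); k3 = f(x_n + h/2, y_n + (h/2)·k2); k4 = f(x_n + h, y_n + h·k3); y_{n+1} = y_n + (h/6)·(k1 + 2k2 + 2k3 + k4).
x=1.000000, y=-1.360000:
  k1 = f(1.000000, -1.360000) = 1.564000
  k2 = f(1.245000, -0.976820) = 1.398562
  k3 = f(1.245000, -1.017352) = 1.456594
  k4 = f(1.490000, -0.646269) = 1.107382
  y ← -1.360000 + (0.49/6)·(k1 + 2k2 + 2k3 + k4) = -0.675495
x=1.490000, y=-0.675495:
  k1 = f(1.490000, -0.675495) = 1.157461
  k2 = f(1.735000, -0.391917) = 0.781973
  k3 = f(1.735000, -0.483912) = 0.965525
  k4 = f(1.980000, -0.202388) = 0.460837
  y ← -0.675495 + (0.49/6)·(k1 + 2k2 + 2k3 + k4) = -0.257909
y(1.98) ≈ -0.2579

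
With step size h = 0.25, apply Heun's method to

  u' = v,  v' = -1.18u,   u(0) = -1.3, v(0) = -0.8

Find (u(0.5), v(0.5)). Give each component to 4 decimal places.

-1.4953, 0.0556

Heun on (u,v): k1 = f(t_n, state_n); k2 = f(t_n + h, state_n + h·k1); state_{n+1} = state_n + (h/2)·(k1 + k2).
0.000000: (-1.300000, -0.800000)
  k1 = (-0.800000, 1.534000)
  predictor → (-1.500000, -0.416500)
  k2 = (-0.416500, 1.770000)
  → (-1.452063, -0.387000)
0.250000: (-1.452063, -0.387000)
  k1 = (-0.387000, 1.713434)
  predictor → (-1.548812, 0.041358)
  k2 = (0.041358, 1.827599)
  → (-1.495268, 0.055629)
(u(0.5), v(0.5)) ≈ (-1.4953, 0.0556)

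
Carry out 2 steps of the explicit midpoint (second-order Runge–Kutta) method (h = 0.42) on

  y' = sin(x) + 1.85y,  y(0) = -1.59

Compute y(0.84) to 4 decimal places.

-6.3755

Midpoint: k1 = f(x_n, y_n); k2 = f(x_n + h/2, y_n + (h/2)·k1); y_{n+1} = y_n + h·k2.
x=0.000000, y=-1.590000:
  k1 = f(0.000000, -1.590000) = -2.941500
  k2 = f(0.210000, -2.207715) = -3.875813
  y ← -1.590000 + 0.42·(-3.875813) = -3.217841
x=0.420000, y=-3.217841:
  k1 = f(0.420000, -3.217841) = -5.545246
  k2 = f(0.630000, -4.382343) = -7.518190
  y ← -3.217841 + 0.42·(-7.518190) = -6.375481
y(0.84) ≈ -6.3755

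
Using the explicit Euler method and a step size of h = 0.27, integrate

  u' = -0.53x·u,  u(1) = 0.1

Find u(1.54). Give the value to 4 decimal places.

0.0701

Euler: u_{n+1} = u_n + h·f(x_n, u_n).
x=1.000000, u=0.100000: f=-0.053000 → u ← 0.100000 + 0.27·(-0.053000) = 0.085690
x=1.270000, u=0.085690: f=-0.057678 → u ← 0.085690 + 0.27·(-0.057678) = 0.070117
u(1.54) ≈ 0.0701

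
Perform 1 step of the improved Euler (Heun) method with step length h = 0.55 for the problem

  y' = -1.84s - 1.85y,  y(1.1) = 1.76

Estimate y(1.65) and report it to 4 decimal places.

0.0551

Heun: k1 = f(s_n, y_n); k2 = f(s_n + h, y_n + h·k1); y_{n+1} = y_n + (h/2)·(k1 + k2).
s=1.100000, y=1.760000:
  k1 = f(1.100000, 1.760000) = -5.280000
  k2 = f(1.650000, -1.144000) = -0.919600
  y ← 1.760000 + (0.55/2)·(-5.280000 + (-0.919600)) = 0.055110
y(1.65) ≈ 0.0551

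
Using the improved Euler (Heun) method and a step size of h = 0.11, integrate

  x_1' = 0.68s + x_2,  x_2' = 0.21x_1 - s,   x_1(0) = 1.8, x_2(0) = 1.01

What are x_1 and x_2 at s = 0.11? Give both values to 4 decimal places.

1.9175, 1.0468

Heun on (x_1,x_2): k1 = f(s_n, state_n); k2 = f(s_n + h, state_n + h·k1); state_{n+1} = state_n + (h/2)·(k1 + k2).
0.000000: (1.800000, 1.010000)
  k1 = (1.010000, 0.378000)
  predictor → (1.911100, 1.051580)
  k2 = (1.126380, 0.291331)
  → (1.917501, 1.046813)
(x_1(0.11), x_2(0.11)) ≈ (1.9175, 1.0468)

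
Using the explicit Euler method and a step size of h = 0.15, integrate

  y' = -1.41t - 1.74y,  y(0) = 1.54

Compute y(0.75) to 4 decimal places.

Euler: y_{n+1} = y_n + h·f(t_n, y_n).
t=0.000000, y=1.540000: f=-2.679600 → y ← 1.540000 + 0.15·(-2.679600) = 1.138060
t=0.150000, y=1.138060: f=-2.191724 → y ← 1.138060 + 0.15·(-2.191724) = 0.809301
t=0.300000, y=0.809301: f=-1.831184 → y ← 0.809301 + 0.15·(-1.831184) = 0.534624
t=0.450000, y=0.534624: f=-1.564745 → y ← 0.534624 + 0.15·(-1.564745) = 0.299912
t=0.600000, y=0.299912: f=-1.367847 → y ← 0.299912 + 0.15·(-1.367847) = 0.094735
y(0.75) ≈ 0.0947

0.0947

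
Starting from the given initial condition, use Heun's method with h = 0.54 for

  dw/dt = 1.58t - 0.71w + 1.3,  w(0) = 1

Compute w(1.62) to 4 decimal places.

Heun: k1 = f(t_n, w_n); k2 = f(t_n + h, w_n + h·k1); w_{n+1} = w_n + (h/2)·(k1 + k2).
t=0.000000, w=1.000000:
  k1 = f(0.000000, 1.000000) = 0.590000
  k2 = f(0.540000, 1.318600) = 1.216994
  w ← 1.000000 + (0.54/2)·(0.590000 + 1.216994) = 1.487888
t=0.540000, w=1.487888:
  k1 = f(0.540000, 1.487888) = 1.096799
  k2 = f(1.080000, 2.080160) = 1.529486
  w ← 1.487888 + (0.54/2)·(1.096799 + 1.529486) = 2.196986
t=1.080000, w=2.196986:
  k1 = f(1.080000, 2.196986) = 1.446540
  k2 = f(1.620000, 2.978117) = 1.745137
  w ← 2.196986 + (0.54/2)·(1.446540 + 1.745137) = 3.058738
w(1.62) ≈ 3.0587

3.0587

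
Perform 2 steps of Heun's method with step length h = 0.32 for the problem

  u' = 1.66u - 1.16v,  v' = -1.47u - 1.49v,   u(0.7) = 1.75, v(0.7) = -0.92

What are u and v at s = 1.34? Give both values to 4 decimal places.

6.6120, -2.7522

Heun on (u,v): k1 = f(s_n, state_n); k2 = f(s_n + h, state_n + h·k1); state_{n+1} = state_n + (h/2)·(k1 + k2).
0.700000: (1.750000, -0.920000)
  k1 = (3.972200, -1.201700)
  predictor → (3.021104, -1.304544)
  k2 = (6.528304, -2.497252)
  → (3.430081, -1.511832)
1.020000: (3.430081, -1.511832)
  k1 = (7.447659, -2.789588)
  predictor → (5.813332, -2.404501)
  k2 = (12.439351, -4.962892)
  → (6.612002, -2.752229)
(u(1.34), v(1.34)) ≈ (6.6120, -2.7522)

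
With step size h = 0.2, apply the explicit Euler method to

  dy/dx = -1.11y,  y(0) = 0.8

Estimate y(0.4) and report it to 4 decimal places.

Euler: y_{n+1} = y_n + h·f(x_n, y_n).
x=0.000000, y=0.800000: f=-0.888000 → y ← 0.800000 + 0.2·(-0.888000) = 0.622400
x=0.200000, y=0.622400: f=-0.690864 → y ← 0.622400 + 0.2·(-0.690864) = 0.484227
y(0.4) ≈ 0.4842

0.4842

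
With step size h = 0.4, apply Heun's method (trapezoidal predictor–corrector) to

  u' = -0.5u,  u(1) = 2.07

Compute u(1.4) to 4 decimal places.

Heun: k1 = f(s_n, u_n); k2 = f(s_n + h, u_n + h·k1); u_{n+1} = u_n + (h/2)·(k1 + k2).
s=1.000000, u=2.070000:
  k1 = f(1.000000, 2.070000) = -1.035000
  k2 = f(1.400000, 1.656000) = -0.828000
  u ← 2.070000 + (0.4/2)·(-1.035000 + (-0.828000)) = 1.697400
u(1.4) ≈ 1.6974

1.6974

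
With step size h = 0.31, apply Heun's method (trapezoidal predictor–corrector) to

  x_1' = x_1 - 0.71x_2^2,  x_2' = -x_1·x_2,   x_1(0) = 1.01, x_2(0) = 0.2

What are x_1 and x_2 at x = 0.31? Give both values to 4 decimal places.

Heun on (x_1,x_2): k1 = f(x_n, state_n); k2 = f(x_n + h, state_n + h·k1); state_{n+1} = state_n + (h/2)·(k1 + k2).
0.000000: (1.010000, 0.200000)
  k1 = (0.981600, -0.202000)
  predictor → (1.314296, 0.137380)
  k2 = (1.300896, -0.180558)
  → (1.363787, 0.140704)
(x_1(0.31), x_2(0.31)) ≈ (1.3638, 0.1407)

1.3638, 0.1407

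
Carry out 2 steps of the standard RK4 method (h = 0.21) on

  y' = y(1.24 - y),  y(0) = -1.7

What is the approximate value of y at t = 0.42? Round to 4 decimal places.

RK4: k1 = f(t_n, y_n); k2 = f(t_n + h/2, y_n + (h/2)·k1); k3 = f(t_n + h/2, y_n + (h/2)·k2); k4 = f(t_n + h, y_n + h·k3); y_{n+1} = y_n + (h/6)·(k1 + 2k2 + 2k3 + k4).
t=0.000000, y=-1.700000:
  k1 = f(0.000000, -1.700000) = -4.998000
  k2 = f(0.105000, -2.224790) = -7.708430
  k3 = f(0.105000, -2.509385) = -9.408652
  k4 = f(0.210000, -3.675817) = -18.069642
  y ← -1.700000 + (0.21/6)·(k1 + 2k2 + 2k3 + k4) = -3.705563
t=0.210000, y=-3.705563:
  k1 = f(0.210000, -3.705563) = -18.326097
  k2 = f(0.315000, -5.629803) = -38.675642
  k3 = f(0.315000, -7.766506) = -69.949076
  k4 = f(0.420000, -18.394869) = -361.180852
  y ← -3.705563 + (0.21/6)·(k1 + 2k2 + 2k3 + k4) = -24.592037
y(0.42) ≈ -24.5920

-24.5920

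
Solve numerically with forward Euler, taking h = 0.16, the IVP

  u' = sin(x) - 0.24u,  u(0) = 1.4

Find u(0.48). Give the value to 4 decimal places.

1.3197

Euler: u_{n+1} = u_n + h·f(x_n, u_n).
x=0.000000, u=1.400000: f=-0.336000 → u ← 1.400000 + 0.16·(-0.336000) = 1.346240
x=0.160000, u=1.346240: f=-0.163779 → u ← 1.346240 + 0.16·(-0.163779) = 1.320035
x=0.320000, u=1.320035: f=-0.002242 → u ← 1.320035 + 0.16·(-0.002242) = 1.319677
u(0.48) ≈ 1.3197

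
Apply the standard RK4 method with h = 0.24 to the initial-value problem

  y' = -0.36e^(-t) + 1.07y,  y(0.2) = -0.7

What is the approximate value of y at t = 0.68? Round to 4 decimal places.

-1.3198

RK4: k1 = f(t_n, y_n); k2 = f(t_n + h/2, y_n + (h/2)·k1); k3 = f(t_n + h/2, y_n + (h/2)·k2); k4 = f(t_n + h, y_n + h·k3); y_{n+1} = y_n + (h/6)·(k1 + 2k2 + 2k3 + k4).
t=0.200000, y=-0.700000:
  k1 = f(0.200000, -0.700000) = -1.043743
  k2 = f(0.320000, -0.825249) = -1.144430
  k3 = f(0.320000, -0.837332) = -1.157358
  k4 = f(0.440000, -0.977766) = -1.278063
  y ← -0.700000 + (0.24/6)·(k1 + 2k2 + 2k3 + k4) = -0.977015
t=0.440000, y=-0.977015:
  k1 = f(0.440000, -0.977015) = -1.277260
  k2 = f(0.560000, -1.130286) = -1.415042
  k3 = f(0.560000, -1.146820) = -1.432733
  k4 = f(0.680000, -1.320871) = -1.595714
  y ← -0.977015 + (0.24/6)·(k1 + 2k2 + 2k3 + k4) = -1.319756
y(0.68) ≈ -1.3198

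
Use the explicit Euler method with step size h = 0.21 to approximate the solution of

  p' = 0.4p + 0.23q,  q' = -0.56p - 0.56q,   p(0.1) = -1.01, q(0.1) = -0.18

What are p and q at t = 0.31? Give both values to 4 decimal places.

Euler on (p,q): p_{n+1} = p_n + h·p', q_{n+1} = q_n + h·q'.
0.100000: (-1.010000, -0.180000); f=(-0.445400, 0.666400) → (-1.103534, -0.040056)
(p(0.31), q(0.31)) ≈ (-1.1035, -0.0401)

-1.1035, -0.0401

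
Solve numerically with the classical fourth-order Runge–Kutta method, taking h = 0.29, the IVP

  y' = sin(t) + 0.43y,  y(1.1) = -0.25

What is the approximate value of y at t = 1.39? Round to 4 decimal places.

RK4: k1 = f(t_n, y_n); k2 = f(t_n + h/2, y_n + (h/2)·k1); k3 = f(t_n + h/2, y_n + (h/2)·k2); k4 = f(t_n + h, y_n + h·k3); y_{n+1} = y_n + (h/6)·(k1 + 2k2 + 2k3 + k4).
t=1.100000, y=-0.250000:
  k1 = f(1.100000, -0.250000) = 0.783707
  k2 = f(1.245000, -0.136362) = 0.888760
  k3 = f(1.245000, -0.121130) = 0.895310
  k4 = f(1.390000, 0.009640) = 0.987846
  y ← -0.250000 + (0.29/6)·(k1 + 2k2 + 2k3 + k4) = 0.008085
y(1.39) ≈ 0.0081

0.0081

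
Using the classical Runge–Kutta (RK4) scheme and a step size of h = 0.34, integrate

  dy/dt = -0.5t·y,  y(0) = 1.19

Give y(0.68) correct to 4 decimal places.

RK4: k1 = f(t_n, y_n); k2 = f(t_n + h/2, y_n + (h/2)·k1); k3 = f(t_n + h/2, y_n + (h/2)·k2); k4 = f(t_n + h, y_n + h·k3); y_{n+1} = y_n + (h/6)·(k1 + 2k2 + 2k3 + k4).
t=0.000000, y=1.190000:
  k1 = f(0.000000, 1.190000) = 0.000000
  k2 = f(0.170000, 1.190000) = -0.101150
  k3 = f(0.170000, 1.172805) = -0.099688
  k4 = f(0.340000, 1.156106) = -0.196538
  y ← 1.190000 + (0.34/6)·(k1 + 2k2 + 2k3 + k4) = 1.156101
t=0.340000, y=1.156101:
  k1 = f(0.340000, 1.156101) = -0.196537
  k2 = f(0.510000, 1.122690) = -0.286286
  k3 = f(0.510000, 1.107433) = -0.282395
  k4 = f(0.680000, 1.060087) = -0.360429
  y ← 1.156101 + (0.34/6)·(k1 + 2k2 + 2k3 + k4) = 1.060089
y(0.68) ≈ 1.0601

1.0601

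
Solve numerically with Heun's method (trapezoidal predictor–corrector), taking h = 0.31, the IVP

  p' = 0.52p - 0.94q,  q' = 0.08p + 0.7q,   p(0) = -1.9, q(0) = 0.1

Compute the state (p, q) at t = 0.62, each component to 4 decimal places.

Heun on (p,q): k1 = f(t_n, state_n); k2 = f(t_n + h, state_n + h·k1); state_{n+1} = state_n + (h/2)·(k1 + k2).
0.000000: (-1.900000, 0.100000)
  k1 = (-1.082000, -0.082000)
  predictor → (-2.235420, 0.074580)
  k2 = (-1.232524, -0.126628)
  → (-2.258751, 0.067663)
0.310000: (-2.258751, 0.067663)
  k1 = (-1.238154, -0.133336)
  predictor → (-2.642579, 0.026329)
  k2 = (-1.398890, -0.192976)
  → (-2.667493, 0.017084)
(p(0.62), q(0.62)) ≈ (-2.6675, 0.0171)

-2.6675, 0.0171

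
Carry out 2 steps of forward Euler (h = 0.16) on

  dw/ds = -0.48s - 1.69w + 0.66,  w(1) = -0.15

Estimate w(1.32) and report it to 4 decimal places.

Euler: w_{n+1} = w_n + h·f(s_n, w_n).
s=1.000000, w=-0.150000: f=0.433500 → w ← -0.150000 + 0.16·0.433500 = -0.080640
s=1.160000, w=-0.080640: f=0.239482 → w ← -0.080640 + 0.16·0.239482 = -0.042323
w(1.32) ≈ -0.0423

-0.0423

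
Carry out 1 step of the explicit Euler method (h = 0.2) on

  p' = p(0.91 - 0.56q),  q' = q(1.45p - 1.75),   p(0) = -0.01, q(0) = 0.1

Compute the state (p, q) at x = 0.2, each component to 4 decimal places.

Euler on (p,q): p_{n+1} = p_n + h·p', q_{n+1} = q_n + h·q'.
0.000000: (-0.010000, 0.100000); f=(-0.008540, -0.176450) → (-0.011708, 0.064710)
(p(0.2), q(0.2)) ≈ (-0.0117, 0.0647)

-0.0117, 0.0647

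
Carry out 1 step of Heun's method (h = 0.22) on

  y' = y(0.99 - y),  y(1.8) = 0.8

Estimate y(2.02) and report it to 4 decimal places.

Heun: k1 = f(t_n, y_n); k2 = f(t_n + h, y_n + h·k1); y_{n+1} = y_n + (h/2)·(k1 + k2).
t=1.800000, y=0.800000:
  k1 = f(1.800000, 0.800000) = 0.152000
  k2 = f(2.020000, 0.833440) = 0.130483
  y ← 0.800000 + (0.22/2)·(0.152000 + 0.130483) = 0.831073
y(2.02) ≈ 0.8311

0.8311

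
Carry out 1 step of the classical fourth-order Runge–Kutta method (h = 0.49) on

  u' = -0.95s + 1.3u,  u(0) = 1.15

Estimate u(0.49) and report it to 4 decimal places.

RK4: k1 = f(s_n, u_n); k2 = f(s_n + h/2, u_n + (h/2)·k1); k3 = f(s_n + h/2, u_n + (h/2)·k2); k4 = f(s_n + h, u_n + h·k3); u_{n+1} = u_n + (h/6)·(k1 + 2k2 + 2k3 + k4).
s=0.000000, u=1.150000:
  k1 = f(0.000000, 1.150000) = 1.495000
  k2 = f(0.245000, 1.516275) = 1.738407
  k3 = f(0.245000, 1.575910) = 1.815933
  k4 = f(0.490000, 2.039807) = 2.186249
  u ← 1.150000 + (0.49/6)·(k1 + 2k2 + 2k3 + k4) = 2.031178
u(0.49) ≈ 2.0312

2.0312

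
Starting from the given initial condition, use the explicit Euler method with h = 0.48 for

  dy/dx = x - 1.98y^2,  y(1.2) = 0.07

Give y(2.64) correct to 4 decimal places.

Euler: y_{n+1} = y_n + h·f(x_n, y_n).
x=1.200000, y=0.070000: f=1.190298 → y ← 0.070000 + 0.48·1.190298 = 0.641343
x=1.680000, y=0.641343: f=0.865585 → y ← 0.641343 + 0.48·0.865585 = 1.056824
x=2.160000, y=1.056824: f=-0.051415 → y ← 1.056824 + 0.48·(-0.051415) = 1.032144
y(2.64) ≈ 1.0321

1.0321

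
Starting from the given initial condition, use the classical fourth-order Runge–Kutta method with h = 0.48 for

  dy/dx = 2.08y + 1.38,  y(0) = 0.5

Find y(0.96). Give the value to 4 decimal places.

7.8438

RK4: k1 = f(x_n, y_n); k2 = f(x_n + h/2, y_n + (h/2)·k1); k3 = f(x_n + h/2, y_n + (h/2)·k2); k4 = f(x_n + h, y_n + h·k3); y_{n+1} = y_n + (h/6)·(k1 + 2k2 + 2k3 + k4).
x=0.000000, y=0.500000:
  k1 = f(0.000000, 0.500000) = 2.420000
  k2 = f(0.240000, 1.080800) = 3.628064
  k3 = f(0.240000, 1.370735) = 4.231130
  k4 = f(0.480000, 2.530942) = 6.644360
  y ← 0.500000 + (0.48/6)·(k1 + 2k2 + 2k3 + k4) = 2.482620
x=0.480000, y=2.482620:
  k1 = f(0.480000, 2.482620) = 6.543849
  k2 = f(0.720000, 4.053144) = 9.810539
  k3 = f(0.720000, 4.837149) = 11.441270
  k4 = f(0.960000, 7.974429) = 17.966813
  y ← 2.482620 + (0.48/6)·(k1 + 2k2 + 2k3 + k4) = 7.843762
y(0.96) ≈ 7.8438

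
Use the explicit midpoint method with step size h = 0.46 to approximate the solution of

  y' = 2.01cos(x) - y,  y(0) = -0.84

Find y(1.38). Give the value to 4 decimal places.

Midpoint: k1 = f(x_n, y_n); k2 = f(x_n + h/2, y_n + (h/2)·k1); y_{n+1} = y_n + h·k2.
x=0.000000, y=-0.840000:
  k1 = f(0.000000, -0.840000) = 2.850000
  k2 = f(0.230000, -0.184500) = 2.141569
  y ← -0.840000 + 0.46·2.141569 = 0.145122
x=0.460000, y=0.145122:
  k1 = f(0.460000, 0.145122) = 1.655944
  k2 = f(0.690000, 0.525989) = 1.024216
  y ← 0.145122 + 0.46·1.024216 = 0.616261
x=0.920000, y=0.616261:
  k1 = f(0.920000, 0.616261) = 0.601437
  k2 = f(1.150000, 0.754592) = 0.066468
  y ← 0.616261 + 0.46·0.066468 = 0.646836
y(1.38) ≈ 0.6468

0.6468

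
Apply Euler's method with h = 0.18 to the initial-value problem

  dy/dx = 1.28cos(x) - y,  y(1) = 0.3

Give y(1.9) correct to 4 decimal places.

Euler: y_{n+1} = y_n + h·f(x_n, y_n).
x=1.000000, y=0.300000: f=0.391587 → y ← 0.300000 + 0.18·0.391587 = 0.370486
x=1.180000, y=0.370486: f=0.117098 → y ← 0.370486 + 0.18·0.117098 = 0.391563
x=1.360000, y=0.391563: f=-0.123738 → y ← 0.391563 + 0.18·(-0.123738) = 0.369291
x=1.540000, y=0.369291: f=-0.329877 → y ← 0.369291 + 0.18·(-0.329877) = 0.309913
x=1.720000, y=0.309913: f=-0.500185 → y ← 0.309913 + 0.18·(-0.500185) = 0.219879
y(1.9) ≈ 0.2199

0.2199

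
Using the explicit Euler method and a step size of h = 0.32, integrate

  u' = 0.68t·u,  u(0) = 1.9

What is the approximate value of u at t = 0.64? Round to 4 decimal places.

2.0323

Euler: u_{n+1} = u_n + h·f(t_n, u_n).
t=0.000000, u=1.900000: f=0.000000 → u ← 1.900000 + 0.32·0.000000 = 1.900000
t=0.320000, u=1.900000: f=0.413440 → u ← 1.900000 + 0.32·0.413440 = 2.032301
u(0.64) ≈ 2.0323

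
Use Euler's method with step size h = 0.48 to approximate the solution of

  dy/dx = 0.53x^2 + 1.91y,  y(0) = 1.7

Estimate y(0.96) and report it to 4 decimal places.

Euler: y_{n+1} = y_n + h·f(x_n, y_n).
x=0.000000, y=1.700000: f=3.247000 → y ← 1.700000 + 0.48·3.247000 = 3.258560
x=0.480000, y=3.258560: f=6.345962 → y ← 3.258560 + 0.48·6.345962 = 6.304622
y(0.96) ≈ 6.3046

6.3046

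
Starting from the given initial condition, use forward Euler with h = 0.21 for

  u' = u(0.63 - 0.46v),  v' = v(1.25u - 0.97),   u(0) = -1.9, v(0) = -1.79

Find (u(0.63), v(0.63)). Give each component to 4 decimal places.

Euler on (u,v): u_{n+1} = u_n + h·u', v_{n+1} = v_n + h·v'.
0.000000: (-1.900000, -1.790000); f=(-2.761460, 5.987550) → (-2.479907, -0.532615)
0.210000: (-2.479907, -0.532615); f=(-2.169925, 2.167679) → (-2.935591, -0.077402)
0.420000: (-2.935591, -0.077402); f=(-1.953944, 0.359105) → (-3.345919, -0.001990)
(u(0.63), v(0.63)) ≈ (-3.3459, -0.0020)

-3.3459, -0.0020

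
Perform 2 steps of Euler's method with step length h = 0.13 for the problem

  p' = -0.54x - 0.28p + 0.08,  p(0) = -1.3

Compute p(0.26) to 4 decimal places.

-1.1958

Euler: p_{n+1} = p_n + h·f(x_n, p_n).
x=0.000000, p=-1.300000: f=0.444000 → p ← -1.300000 + 0.13·0.444000 = -1.242280
x=0.130000, p=-1.242280: f=0.357638 → p ← -1.242280 + 0.13·0.357638 = -1.195787
p(0.26) ≈ -1.1958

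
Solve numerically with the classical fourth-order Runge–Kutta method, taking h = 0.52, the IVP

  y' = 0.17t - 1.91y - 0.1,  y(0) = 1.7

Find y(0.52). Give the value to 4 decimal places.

RK4: k1 = f(t_n, y_n); k2 = f(t_n + h/2, y_n + (h/2)·k1); k3 = f(t_n + h/2, y_n + (h/2)·k2); k4 = f(t_n + h, y_n + h·k3); y_{n+1} = y_n + (h/6)·(k1 + 2k2 + 2k3 + k4).
t=0.000000, y=1.700000:
  k1 = f(0.000000, 1.700000) = -3.347000
  k2 = f(0.260000, 0.829780) = -1.640680
  k3 = f(0.260000, 1.273423) = -2.488038
  k4 = f(0.520000, 0.406220) = -0.787480
  y ← 1.700000 + (0.52/6)·(k1 + 2k2 + 2k3 + k4) = 0.626034
y(0.52) ≈ 0.6260

0.6260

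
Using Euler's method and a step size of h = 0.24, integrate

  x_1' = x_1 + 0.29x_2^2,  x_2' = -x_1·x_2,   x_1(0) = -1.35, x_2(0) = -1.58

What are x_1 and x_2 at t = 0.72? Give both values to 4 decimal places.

Euler on (x_1,x_2): x_1_{n+1} = x_1_n + h·x_1', x_2_{n+1} = x_2_n + h·x_2'.
0.000000: (-1.350000, -1.580000); f=(-0.626044, -2.133000) → (-1.500251, -2.091920)
0.240000: (-1.500251, -2.091920); f=(-0.231173, -3.138404) → (-1.555732, -2.845137)
0.480000: (-1.555732, -2.845137); f=(0.791761, -4.426271) → (-1.365709, -3.907442)
(x_1(0.72), x_2(0.72)) ≈ (-1.3657, -3.9074)

-1.3657, -3.9074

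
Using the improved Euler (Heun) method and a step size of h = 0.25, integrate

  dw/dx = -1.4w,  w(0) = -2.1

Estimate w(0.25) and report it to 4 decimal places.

Heun: k1 = f(x_n, w_n); k2 = f(x_n + h, w_n + h·k1); w_{n+1} = w_n + (h/2)·(k1 + k2).
x=0.000000, w=-2.100000:
  k1 = f(0.000000, -2.100000) = 2.940000
  k2 = f(0.250000, -1.365000) = 1.911000
  w ← -2.100000 + (0.25/2)·(2.940000 + 1.911000) = -1.493625
w(0.25) ≈ -1.4936

-1.4936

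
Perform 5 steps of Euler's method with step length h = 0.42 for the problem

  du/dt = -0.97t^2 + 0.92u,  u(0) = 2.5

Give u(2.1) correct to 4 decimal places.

10.0145

Euler: u_{n+1} = u_n + h·f(t_n, u_n).
t=0.000000, u=2.500000: f=2.300000 → u ← 2.500000 + 0.42·2.300000 = 3.466000
t=0.420000, u=3.466000: f=3.017612 → u ← 3.466000 + 0.42·3.017612 = 4.733397
t=0.840000, u=4.733397: f=3.670293 → u ← 4.733397 + 0.42·3.670293 = 6.274920
t=1.260000, u=6.274920: f=4.232955 → u ← 6.274920 + 0.42·4.232955 = 8.052761
t=1.680000, u=8.052761: f=4.670812 → u ← 8.052761 + 0.42·4.670812 = 10.014502
u(2.1) ≈ 10.0145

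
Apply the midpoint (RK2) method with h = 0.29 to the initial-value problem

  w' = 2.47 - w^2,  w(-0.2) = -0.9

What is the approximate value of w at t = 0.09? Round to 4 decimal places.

-0.3098

Midpoint: k1 = f(t_n, w_n); k2 = f(t_n + h/2, w_n + (h/2)·k1); w_{n+1} = w_n + h·k2.
t=-0.200000, w=-0.900000:
  k1 = f(-0.200000, -0.900000) = 1.660000
  k2 = f(-0.055000, -0.659300) = 2.035324
  w ← -0.900000 + 0.29·2.035324 = -0.309756
w(0.09) ≈ -0.3098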